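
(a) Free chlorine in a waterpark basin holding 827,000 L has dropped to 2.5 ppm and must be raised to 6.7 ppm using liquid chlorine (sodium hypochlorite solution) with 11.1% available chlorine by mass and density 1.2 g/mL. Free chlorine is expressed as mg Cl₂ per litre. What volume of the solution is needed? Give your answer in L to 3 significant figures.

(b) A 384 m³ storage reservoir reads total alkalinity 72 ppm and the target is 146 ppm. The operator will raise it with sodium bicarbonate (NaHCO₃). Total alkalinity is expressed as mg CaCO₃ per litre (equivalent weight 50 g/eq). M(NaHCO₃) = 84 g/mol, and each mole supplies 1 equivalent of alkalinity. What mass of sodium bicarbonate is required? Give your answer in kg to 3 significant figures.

(a) 26.1 L; (b) 47.7 kg

(a) Chlorine deficit: 6.7 − 2.5 = 4.2 ppm = 4.2 mg/L as Cl₂.
(a) Cl₂ equivalent needed: 4.2 mg/L × 827,000 L = 3,473,000 mg = 3473 g.
(a) Product at 11.1% available chlorine: 3473 / 0.111 = 31,290 g.
(a) Volume at density 1.2 g/mL: 31,290 g ÷ 1.2 g/mL = 26,080 mL.

(b) Volume: 384 m³ = 384,000 L.
(b) Alkalinity to add: (146 − 72) = 74 mg/L as CaCO₃ × 384,000 L = 28,420 g as CaCO₃.
(b) Equivalents: 28,420 g ÷ 50 g/eq = 568.3 eq.
(b) NaHCO₃ supplies 1 eq per mole → 568.3 mol.
(b) Mass: 568.3 mol × 84 g/mol = 47,740 g.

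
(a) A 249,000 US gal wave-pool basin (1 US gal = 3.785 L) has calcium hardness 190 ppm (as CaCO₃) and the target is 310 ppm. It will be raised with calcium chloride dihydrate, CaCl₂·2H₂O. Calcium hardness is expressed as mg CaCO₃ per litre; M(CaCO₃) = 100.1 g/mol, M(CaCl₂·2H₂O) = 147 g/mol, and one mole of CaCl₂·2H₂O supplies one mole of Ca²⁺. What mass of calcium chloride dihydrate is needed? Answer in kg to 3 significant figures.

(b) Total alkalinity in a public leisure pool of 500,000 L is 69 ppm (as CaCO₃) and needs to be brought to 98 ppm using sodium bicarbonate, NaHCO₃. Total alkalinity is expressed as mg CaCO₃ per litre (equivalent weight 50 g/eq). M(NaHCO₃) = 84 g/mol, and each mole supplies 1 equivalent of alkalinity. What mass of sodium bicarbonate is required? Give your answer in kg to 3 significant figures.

(a) Volume: 249,000 US gal × 3.785 L/gal = 942,465 L.
(a) Hardness to add: (310 − 190) = 120 mg/L as CaCO₃ × 942,465 L = 113,100 g as CaCO₃.
(a) Moles of Ca²⁺ (1 mol Ca²⁺ ≡ 1 mol CaCO₃): 113,100 / 100.1 g/mol = 1130 mol.
(a) Mass of CaCl₂·2H₂O: 1130 × 147 = 166,100 g.

(b) Alkalinity to add: (98 − 69) = 29 mg/L as CaCO₃ × 500,000 L = 14,500 g as CaCO₃.
(b) Equivalents: 14,500 g ÷ 50 g/eq = 290 eq.
(b) NaHCO₃ supplies 1 eq per mole → 290 mol.
(b) Mass: 290 mol × 84 g/mol = 24,360 g.

(a) 166 kg; (b) 24.4 kg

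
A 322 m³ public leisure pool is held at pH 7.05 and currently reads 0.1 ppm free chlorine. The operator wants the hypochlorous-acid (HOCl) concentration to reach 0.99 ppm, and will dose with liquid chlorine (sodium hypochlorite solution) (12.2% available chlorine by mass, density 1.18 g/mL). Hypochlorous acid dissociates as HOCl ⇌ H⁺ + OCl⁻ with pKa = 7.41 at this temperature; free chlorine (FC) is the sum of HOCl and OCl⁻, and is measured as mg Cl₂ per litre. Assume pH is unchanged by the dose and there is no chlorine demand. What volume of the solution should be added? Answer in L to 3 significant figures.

2.96 L

Volume: 322 m³ = 322,000 L.
[OCl⁻]/[HOCl] = 10^(pH − pKa) = 10^(7.05 − 7.41) = 0.4365; fraction as HOCl = 1/(1 + 0.4365) = 0.6961.
Free chlorine required for 0.99 ppm HOCl: 0.99 / 0.6961 = 1.422 ppm.
FC to add: 1.422 − 0.1 = 1.322 mg/L as Cl₂.
Cl₂ equivalent: 1.322 mg/L × 322,000 L = 425.7 g.
Product at 12.2% available Cl: 425.7 / 0.122 = 3490 g.
Volume: 3490 g ÷ 1.18 g/mL = 2957 mL.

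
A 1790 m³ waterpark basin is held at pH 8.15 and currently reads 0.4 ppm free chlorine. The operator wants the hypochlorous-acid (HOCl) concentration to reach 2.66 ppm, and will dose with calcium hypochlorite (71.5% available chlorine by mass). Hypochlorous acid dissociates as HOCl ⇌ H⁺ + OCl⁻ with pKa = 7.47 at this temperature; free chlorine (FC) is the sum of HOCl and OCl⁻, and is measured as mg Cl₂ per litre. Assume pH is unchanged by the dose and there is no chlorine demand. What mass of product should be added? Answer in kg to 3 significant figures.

Volume: 1790 m³ = 1,790,000 L.
[OCl⁻]/[HOCl] = 10^(pH − pKa) = 10^(8.15 − 7.47) = 4.786; fraction as HOCl = 1/(1 + 4.786) = 0.1728.
Free chlorine required for 2.66 ppm HOCl: 2.66 / 0.1728 = 15.39 ppm.
FC to add: 15.39 − 0.4 = 14.99 mg/L as Cl₂.
Cl₂ equivalent: 14.99 mg/L × 1,790,000 L = 26,830 g.
Product at 71.5% available Cl: 26,830 / 0.715 = 37,530 g.

37.5 kg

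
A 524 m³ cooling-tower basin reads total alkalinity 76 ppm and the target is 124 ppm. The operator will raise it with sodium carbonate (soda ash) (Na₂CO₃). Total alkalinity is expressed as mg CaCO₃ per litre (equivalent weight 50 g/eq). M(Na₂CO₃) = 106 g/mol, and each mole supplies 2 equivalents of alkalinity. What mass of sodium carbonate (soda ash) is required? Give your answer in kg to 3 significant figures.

Volume: 524 m³ = 524,000 L.
Alkalinity to add: (124 − 76) = 48 mg/L as CaCO₃ × 524,000 L = 25,150 g as CaCO₃.
Equivalents: 25,150 g ÷ 50 g/eq = 503 eq.
Each mole of Na₂CO₃ supplies 2 eq, so 503 / 2 = 251.5 mol.
Mass: 251.5 mol × 106 g/mol = 26,660 g.

26.7 kg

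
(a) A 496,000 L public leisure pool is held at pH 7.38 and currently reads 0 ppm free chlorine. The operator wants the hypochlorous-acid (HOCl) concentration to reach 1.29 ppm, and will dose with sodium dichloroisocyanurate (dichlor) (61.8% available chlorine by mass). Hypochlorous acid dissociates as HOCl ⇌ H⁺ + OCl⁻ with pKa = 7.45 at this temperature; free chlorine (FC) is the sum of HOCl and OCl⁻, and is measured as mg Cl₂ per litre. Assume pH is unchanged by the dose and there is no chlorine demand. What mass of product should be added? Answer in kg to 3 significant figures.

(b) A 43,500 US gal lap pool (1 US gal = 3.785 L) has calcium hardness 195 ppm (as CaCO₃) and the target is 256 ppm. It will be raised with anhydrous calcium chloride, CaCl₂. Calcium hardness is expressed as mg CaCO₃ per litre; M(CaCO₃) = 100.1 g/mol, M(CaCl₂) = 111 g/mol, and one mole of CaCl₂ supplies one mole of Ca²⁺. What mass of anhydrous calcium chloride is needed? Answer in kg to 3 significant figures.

(a) 1.92 kg; (b) 11.1 kg

(a) [OCl⁻]/[HOCl] = 10^(pH − pKa) = 10^(7.38 − 7.45) = 0.8511; fraction as HOCl = 1/(1 + 0.8511) = 0.5402.
(a) Free chlorine required for 1.29 ppm HOCl: 1.29 / 0.5402 = 2.388 ppm.
(a) FC to add: 2.388 − 0 = 2.388 mg/L as Cl₂.
(a) Cl₂ equivalent: 2.388 mg/L × 496,000 L = 1184 g.
(a) Product at 61.8% available Cl: 1184 / 0.618 = 1917 g.

(b) Volume: 43,500 US gal × 3.785 L/gal = 164,648 L.
(b) Hardness to add: (256 − 195) = 61 mg/L as CaCO₃ × 164,648 L = 10,040 g as CaCO₃.
(b) Moles of Ca²⁺ (1 mol Ca²⁺ ≡ 1 mol CaCO₃): 10,040 / 100.1 g/mol = 100.3 mol.
(b) Mass of CaCl₂: 100.3 × 111 = 11,140 g.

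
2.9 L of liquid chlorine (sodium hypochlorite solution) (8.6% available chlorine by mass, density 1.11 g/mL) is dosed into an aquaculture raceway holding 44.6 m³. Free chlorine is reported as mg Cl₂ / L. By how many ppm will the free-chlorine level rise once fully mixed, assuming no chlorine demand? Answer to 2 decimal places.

Volume: 44.6 m³ = 44,600 L.
Mass of solution: 2.9 L × 1000 mL/L × 1.11 g/mL = 3219 g.
Available chlorine delivered: 3219 g × 0.086 = 276.8 g as Cl₂.
Concentration rise: 276.8 g / 44,600 L = 6.207 mg/L = 6.21 ppm.

6.21 ppm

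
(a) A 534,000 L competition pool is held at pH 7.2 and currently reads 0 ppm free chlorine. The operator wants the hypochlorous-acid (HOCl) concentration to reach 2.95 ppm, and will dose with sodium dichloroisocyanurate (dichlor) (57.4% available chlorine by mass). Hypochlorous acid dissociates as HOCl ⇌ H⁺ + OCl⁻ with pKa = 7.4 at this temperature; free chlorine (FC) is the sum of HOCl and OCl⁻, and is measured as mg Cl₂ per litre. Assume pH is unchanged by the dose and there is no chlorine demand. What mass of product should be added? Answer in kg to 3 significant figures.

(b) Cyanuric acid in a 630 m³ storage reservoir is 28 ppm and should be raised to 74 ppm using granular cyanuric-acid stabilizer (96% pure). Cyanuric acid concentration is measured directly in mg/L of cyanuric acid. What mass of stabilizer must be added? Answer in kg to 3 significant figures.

(a) [OCl⁻]/[HOCl] = 10^(pH − pKa) = 10^(7.2 − 7.4) = 0.631; fraction as HOCl = 1/(1 + 0.631) = 0.6131.
(a) Free chlorine required for 2.95 ppm HOCl: 2.95 / 0.6131 = 4.811 ppm.
(a) FC to add: 4.811 − 0 = 4.811 mg/L as Cl₂.
(a) Cl₂ equivalent: 4.811 mg/L × 534,000 L = 2569 g.
(a) Product at 57.4% available Cl: 2569 / 0.574 = 4476 g.

(b) Volume: 630 m³ = 630,000 L.
(b) CYA to add: (74 − 28) = 46 mg/L × 630,000 L = 28,980 g cyanuric acid.
(b) At 96% purity: 28,980 / 0.96 = 30,190 g product.

(a) 4.48 kg; (b) 30.2 kg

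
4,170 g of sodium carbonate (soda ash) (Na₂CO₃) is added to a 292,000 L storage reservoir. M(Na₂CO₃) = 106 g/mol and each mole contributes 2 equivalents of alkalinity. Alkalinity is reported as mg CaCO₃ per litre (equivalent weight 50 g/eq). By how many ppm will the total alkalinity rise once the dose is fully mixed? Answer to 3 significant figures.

Moles of Na₂CO₃: 4,170 g ÷ 106 g/mol = 39.34 mol → 78.68 eq of alkalinity.
As CaCO₃: 78.68 eq × 50 g/eq = 3934 g.
Rise: 3934 g / 292,000 L × 1000 = 13.47 mg/L.

13.5 ppm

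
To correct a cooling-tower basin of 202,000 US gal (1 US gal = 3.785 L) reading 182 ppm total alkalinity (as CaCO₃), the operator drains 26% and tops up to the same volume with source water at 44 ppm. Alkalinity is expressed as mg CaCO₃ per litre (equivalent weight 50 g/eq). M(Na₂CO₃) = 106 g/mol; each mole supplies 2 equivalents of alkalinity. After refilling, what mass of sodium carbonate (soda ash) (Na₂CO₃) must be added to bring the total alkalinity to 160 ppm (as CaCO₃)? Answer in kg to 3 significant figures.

Volume: 202,000 US gal × 3.785 L/gal = 764,570 L.
After draining 26% and refilling: 182 × 0.74 + 44 × 0.26 = 146.12 ppm.
Deficit to target: 160 − 146.12 = 13.88 mg/L.
As CaCO₃: 13.88 mg/L × 764,570 L = 10,610 g; ÷ 50 g/eq ÷ 2 = 106.1 mol Na₂CO₃.
Mass: 106.1 × 106 = 11,250 g.

11.2 kg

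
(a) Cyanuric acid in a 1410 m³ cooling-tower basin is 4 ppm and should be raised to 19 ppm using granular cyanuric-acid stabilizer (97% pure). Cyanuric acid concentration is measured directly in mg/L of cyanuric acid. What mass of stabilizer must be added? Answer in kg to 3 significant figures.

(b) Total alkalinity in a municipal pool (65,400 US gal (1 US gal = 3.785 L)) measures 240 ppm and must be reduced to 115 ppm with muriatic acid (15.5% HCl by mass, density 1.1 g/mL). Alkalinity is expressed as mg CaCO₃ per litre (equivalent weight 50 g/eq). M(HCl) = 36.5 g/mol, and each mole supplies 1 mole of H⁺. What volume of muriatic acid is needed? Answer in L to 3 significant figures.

(a) Volume: 1410 m³ = 1,410,000 L.
(a) CYA to add: (19 − 4) = 15 mg/L × 1,410,000 L = 21,150 g cyanuric acid.
(a) At 97% purity: 21,150 / 0.97 = 21,800 g product.

(b) Volume: 65,400 US gal × 3.785 L/gal = 247,539 L.
(b) Alkalinity to neutralize: (240 − 115) = 125 mg/L as CaCO₃ × 247,539 L = 30,940 g as CaCO₃.
(b) Equivalents of H⁺ required: 30,940 ÷ 50 g/eq = 618.8 eq = 618.8 mol HCl.
(b) Mass of HCl: 618.8 × 36.5 = 22,590 g.
(b) Mass of 15.5% solution: 22,590 / 0.155 = 145,700 g.
(b) Volume: 145,700 g ÷ 1.1 g/mL = 132,500 mL.

(a) 21.8 kg; (b) 132 L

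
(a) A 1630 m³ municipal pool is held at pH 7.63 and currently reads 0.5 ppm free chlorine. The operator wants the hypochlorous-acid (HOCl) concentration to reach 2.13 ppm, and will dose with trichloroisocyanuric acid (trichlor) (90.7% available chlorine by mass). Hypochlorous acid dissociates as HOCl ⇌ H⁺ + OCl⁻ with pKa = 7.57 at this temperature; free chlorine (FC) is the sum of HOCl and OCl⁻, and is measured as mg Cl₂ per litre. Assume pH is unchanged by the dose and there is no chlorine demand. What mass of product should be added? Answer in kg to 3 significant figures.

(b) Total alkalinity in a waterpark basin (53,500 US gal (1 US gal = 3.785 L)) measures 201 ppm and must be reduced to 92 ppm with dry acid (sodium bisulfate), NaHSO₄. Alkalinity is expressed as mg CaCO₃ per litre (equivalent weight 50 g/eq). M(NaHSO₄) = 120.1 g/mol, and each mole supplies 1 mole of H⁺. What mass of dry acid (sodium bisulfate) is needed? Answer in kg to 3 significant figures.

(a) Volume: 1630 m³ = 1,630,000 L.
(a) [OCl⁻]/[HOCl] = 10^(pH − pKa) = 10^(7.63 − 7.57) = 1.148; fraction as HOCl = 1/(1 + 1.148) = 0.4655.
(a) Free chlorine required for 2.13 ppm HOCl: 2.13 / 0.4655 = 4.576 ppm.
(a) FC to add: 4.576 − 0.5 = 4.076 mg/L as Cl₂.
(a) Cl₂ equivalent: 4.076 mg/L × 1,630,000 L = 6643 g.
(a) Product at 90.7% available Cl: 6643 / 0.907 = 7324 g.

(b) Volume: 53,500 US gal × 3.785 L/gal = 202,498 L.
(b) Alkalinity to neutralize: (201 − 92) = 109 mg/L as CaCO₃ × 202,498 L = 22,070 g as CaCO₃.
(b) Equivalents of H⁺ required: 22,070 ÷ 50 g/eq = 441.4 eq = 441.4 mol NaHSO₄.
(b) Mass of NaHSO₄: 441.4 × 120.1 = 53,020 g.

(a) 7.32 kg; (b) 53.0 kg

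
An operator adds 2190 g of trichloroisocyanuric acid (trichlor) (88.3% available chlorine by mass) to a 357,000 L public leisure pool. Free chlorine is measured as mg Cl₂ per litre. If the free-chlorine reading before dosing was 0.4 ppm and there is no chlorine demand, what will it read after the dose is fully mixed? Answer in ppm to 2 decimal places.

5.82 ppm

Available chlorine delivered: 2190 g × 0.883 = 1934 g as Cl₂.
Concentration rise: 1934 g / 357,000 L = 5.417 mg/L = 5.42 ppm.
Final FC: 0.4 + 5.42 = 5.82 ppm.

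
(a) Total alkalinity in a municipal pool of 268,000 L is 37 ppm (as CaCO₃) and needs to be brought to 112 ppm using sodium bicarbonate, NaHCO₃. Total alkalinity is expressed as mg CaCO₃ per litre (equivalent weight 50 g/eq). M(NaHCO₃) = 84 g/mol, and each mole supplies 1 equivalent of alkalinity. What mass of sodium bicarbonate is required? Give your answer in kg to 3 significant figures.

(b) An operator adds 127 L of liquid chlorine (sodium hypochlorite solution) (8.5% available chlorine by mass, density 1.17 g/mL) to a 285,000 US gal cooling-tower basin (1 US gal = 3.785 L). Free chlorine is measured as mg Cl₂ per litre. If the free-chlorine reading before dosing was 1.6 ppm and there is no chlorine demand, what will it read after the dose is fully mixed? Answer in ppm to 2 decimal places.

(a) 33.8 kg; (b) 13.31 ppm

(a) Alkalinity to add: (112 − 37) = 75 mg/L as CaCO₃ × 268,000 L = 20,100 g as CaCO₃.
(a) Equivalents: 20,100 g ÷ 50 g/eq = 402 eq.
(a) NaHCO₃ supplies 1 eq per mole → 402 mol.
(a) Mass: 402 mol × 84 g/mol = 33,770 g.

(b) Volume: 285,000 US gal × 3.785 L/gal = 1,078,725 L.
(b) Mass of solution: 127 L × 1000 mL/L × 1.17 g/mL = 148,600 g.
(b) Available chlorine delivered: 148,600 g × 0.085 = 12,630 g as Cl₂.
(b) Concentration rise: 12,630 g / 1,078,725 L = 11.71 mg/L = 11.71 ppm.
(b) Final FC: 1.6 + 11.71 = 13.31 ppm.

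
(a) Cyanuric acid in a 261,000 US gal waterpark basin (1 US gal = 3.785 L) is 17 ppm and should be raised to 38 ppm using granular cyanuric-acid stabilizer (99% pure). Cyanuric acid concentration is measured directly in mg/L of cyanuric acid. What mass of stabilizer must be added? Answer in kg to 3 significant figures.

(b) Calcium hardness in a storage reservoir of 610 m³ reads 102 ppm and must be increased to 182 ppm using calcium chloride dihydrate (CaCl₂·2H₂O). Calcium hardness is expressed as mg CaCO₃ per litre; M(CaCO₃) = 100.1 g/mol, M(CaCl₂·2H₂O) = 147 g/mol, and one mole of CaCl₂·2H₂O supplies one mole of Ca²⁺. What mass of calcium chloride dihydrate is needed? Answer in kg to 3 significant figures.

(a) Volume: 261,000 US gal × 3.785 L/gal = 987,885 L.
(a) CYA to add: (38 − 17) = 21 mg/L × 987,885 L = 20,750 g cyanuric acid.
(a) At 99% purity: 20,750 / 0.99 = 20,960 g product.

(b) Volume: 610 m³ = 610,000 L.
(b) Hardness to add: (182 − 102) = 80 mg/L as CaCO₃ × 610,000 L = 48,800 g as CaCO₃.
(b) Moles of Ca²⁺ (1 mol Ca²⁺ ≡ 1 mol CaCO₃): 48,800 / 100.1 g/mol = 487.5 mol.
(b) Mass of CaCl₂·2H₂O: 487.5 × 147 = 71,660 g.

(a) 21.0 kg; (b) 71.7 kg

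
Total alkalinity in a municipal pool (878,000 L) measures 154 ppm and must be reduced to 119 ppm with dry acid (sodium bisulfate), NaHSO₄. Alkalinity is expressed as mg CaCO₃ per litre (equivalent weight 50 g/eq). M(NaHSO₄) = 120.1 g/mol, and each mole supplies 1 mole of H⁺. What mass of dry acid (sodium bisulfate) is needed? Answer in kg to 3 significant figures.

73.8 kg

Alkalinity to neutralize: (154 − 119) = 35 mg/L as CaCO₃ × 878,000 L = 30,730 g as CaCO₃.
Equivalents of H⁺ required: 30,730 ÷ 50 g/eq = 614.6 eq = 614.6 mol NaHSO₄.
Mass of NaHSO₄: 614.6 × 120.1 = 73,810 g.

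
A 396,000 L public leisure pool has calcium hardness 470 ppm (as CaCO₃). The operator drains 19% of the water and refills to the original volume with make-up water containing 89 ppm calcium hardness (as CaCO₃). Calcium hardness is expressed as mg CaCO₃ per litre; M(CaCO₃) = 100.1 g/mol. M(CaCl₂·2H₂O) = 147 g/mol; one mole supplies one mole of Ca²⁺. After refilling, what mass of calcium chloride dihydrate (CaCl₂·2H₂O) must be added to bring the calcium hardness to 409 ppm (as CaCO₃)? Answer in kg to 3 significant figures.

6.62 kg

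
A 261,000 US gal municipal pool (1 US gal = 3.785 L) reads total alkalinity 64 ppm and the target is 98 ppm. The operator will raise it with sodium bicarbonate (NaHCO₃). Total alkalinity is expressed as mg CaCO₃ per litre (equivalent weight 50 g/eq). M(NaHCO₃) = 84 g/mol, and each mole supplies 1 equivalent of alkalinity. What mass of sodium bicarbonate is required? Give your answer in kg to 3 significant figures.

56.4 kg

Volume: 261,000 US gal × 3.785 L/gal = 987,885 L.
Alkalinity to add: (98 − 64) = 34 mg/L as CaCO₃ × 987,885 L = 33,590 g as CaCO₃.
Equivalents: 33,590 g ÷ 50 g/eq = 671.8 eq.
NaHCO₃ supplies 1 eq per mole → 671.8 mol.
Mass: 671.8 mol × 84 g/mol = 56,430 g.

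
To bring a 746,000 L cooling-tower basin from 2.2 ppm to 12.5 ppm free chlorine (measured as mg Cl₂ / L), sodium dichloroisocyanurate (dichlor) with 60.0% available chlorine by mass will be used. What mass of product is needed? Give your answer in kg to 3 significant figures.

Chlorine deficit: 12.5 − 2.2 = 10.3 ppm = 10.3 mg/L as Cl₂.
Cl₂ equivalent needed: 10.3 mg/L × 746,000 L = 7,684,000 mg = 7684 g.
Product at 60.0% available chlorine: 7684 / 0.6 = 12,810 g.

12.8 kg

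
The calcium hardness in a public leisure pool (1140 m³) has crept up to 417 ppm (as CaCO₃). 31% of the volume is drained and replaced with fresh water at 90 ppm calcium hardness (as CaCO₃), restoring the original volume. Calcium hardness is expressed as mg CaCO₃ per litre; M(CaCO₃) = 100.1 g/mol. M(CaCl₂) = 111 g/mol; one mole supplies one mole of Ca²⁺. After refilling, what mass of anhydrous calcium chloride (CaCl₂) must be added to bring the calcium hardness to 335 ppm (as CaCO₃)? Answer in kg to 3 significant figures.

Volume: 1140 m³ = 1,140,000 L.
After draining 31% and refilling: 417 × 0.69 + 90 × 0.31 = 315.63 ppm.
Deficit to target: 335 − 315.63 = 19.37 mg/L.
As CaCO₃: 19.37 mg/L × 1,140,000 L = 22,080 g; ÷ 100.1 = 220.6 mol Ca²⁺.
Mass: 220.6 × 111 = 24,490 g.

24.5 kg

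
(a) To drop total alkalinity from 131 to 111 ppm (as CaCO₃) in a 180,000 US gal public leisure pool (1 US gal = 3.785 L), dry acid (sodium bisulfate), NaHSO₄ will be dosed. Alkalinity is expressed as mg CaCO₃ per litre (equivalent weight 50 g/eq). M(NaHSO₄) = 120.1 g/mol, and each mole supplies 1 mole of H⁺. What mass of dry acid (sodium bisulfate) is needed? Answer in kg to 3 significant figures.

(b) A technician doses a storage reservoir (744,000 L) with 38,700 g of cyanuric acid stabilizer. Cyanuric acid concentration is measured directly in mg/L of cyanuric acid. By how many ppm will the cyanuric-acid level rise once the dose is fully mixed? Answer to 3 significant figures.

(a) Volume: 180,000 US gal × 3.785 L/gal = 681,300 L.
(a) Alkalinity to neutralize: (131 − 111) = 20 mg/L as CaCO₃ × 681,300 L = 13,630 g as CaCO₃.
(a) Equivalents of H⁺ required: 13,630 ÷ 50 g/eq = 272.5 eq = 272.5 mol NaHSO₄.
(a) Mass of NaHSO₄: 272.5 × 120.1 = 32,730 g.

(b) Rise: 38,700 g / 744,000 L × 1000 = 52.02 mg/L.

(a) 32.7 kg; (b) 52.0 ppm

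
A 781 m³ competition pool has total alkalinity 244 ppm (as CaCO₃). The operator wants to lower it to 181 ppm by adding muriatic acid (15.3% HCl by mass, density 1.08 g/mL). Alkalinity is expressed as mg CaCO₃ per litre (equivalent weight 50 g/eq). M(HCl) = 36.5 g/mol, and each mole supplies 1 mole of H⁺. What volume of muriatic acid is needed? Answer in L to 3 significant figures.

217 L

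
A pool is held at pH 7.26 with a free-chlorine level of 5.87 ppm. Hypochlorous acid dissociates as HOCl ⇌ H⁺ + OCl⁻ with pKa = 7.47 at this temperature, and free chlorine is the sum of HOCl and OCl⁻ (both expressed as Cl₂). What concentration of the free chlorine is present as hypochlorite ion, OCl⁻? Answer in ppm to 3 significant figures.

2.24 ppm

[OCl⁻]/[HOCl] = 10^(pH − pKa) = 10^(7.26 − 7.47) = 10^-0.21 = 0.6166.
Fraction as HOCl = 1 / (1 + 0.6166) = 0.6186.
OCl⁻ = (1 − 0.6186) × 5.87 ppm = 2.239 ppm.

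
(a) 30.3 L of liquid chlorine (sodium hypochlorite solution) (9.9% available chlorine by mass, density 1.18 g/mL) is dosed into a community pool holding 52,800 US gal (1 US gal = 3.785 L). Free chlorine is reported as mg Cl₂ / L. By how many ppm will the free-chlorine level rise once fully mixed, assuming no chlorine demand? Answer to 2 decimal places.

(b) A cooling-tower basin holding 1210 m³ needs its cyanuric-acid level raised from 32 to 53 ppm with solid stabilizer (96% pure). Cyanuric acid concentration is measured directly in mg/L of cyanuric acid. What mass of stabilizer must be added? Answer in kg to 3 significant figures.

(a) 17.71 ppm; (b) 26.5 kg

(a) Volume: 52,800 US gal × 3.785 L/gal = 199,848 L.
(a) Mass of solution: 30.3 L × 1000 mL/L × 1.18 g/mL = 35,750 g.
(a) Available chlorine delivered: 35,750 g × 0.099 = 3540 g as Cl₂.
(a) Concentration rise: 3540 g / 199,848 L = 17.71 mg/L = 17.71 ppm.

(b) Volume: 1210 m³ = 1,210,000 L.
(b) CYA to add: (53 − 32) = 21 mg/L × 1,210,000 L = 25,410 g cyanuric acid.
(b) At 96% purity: 25,410 / 0.96 = 26,470 g product.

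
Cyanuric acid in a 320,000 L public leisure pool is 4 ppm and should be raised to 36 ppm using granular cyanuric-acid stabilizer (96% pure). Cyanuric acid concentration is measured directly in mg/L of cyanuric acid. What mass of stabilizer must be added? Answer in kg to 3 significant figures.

CYA to add: (36 − 4) = 32 mg/L × 320,000 L = 10,240 g cyanuric acid.
At 96% purity: 10,240 / 0.96 = 10,670 g product.

10.7 kg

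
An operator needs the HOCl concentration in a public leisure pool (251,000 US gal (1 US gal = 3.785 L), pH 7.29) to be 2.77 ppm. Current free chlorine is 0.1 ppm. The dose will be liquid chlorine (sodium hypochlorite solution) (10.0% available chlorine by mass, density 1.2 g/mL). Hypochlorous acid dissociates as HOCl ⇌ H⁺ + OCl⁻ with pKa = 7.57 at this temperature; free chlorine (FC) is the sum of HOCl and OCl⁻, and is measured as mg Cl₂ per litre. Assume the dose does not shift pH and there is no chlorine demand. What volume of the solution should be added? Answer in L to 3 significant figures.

32.6 L

Volume: 251,000 US gal × 3.785 L/gal = 950,035 L.
[OCl⁻]/[HOCl] = 10^(pH − pKa) = 10^(7.29 − 7.57) = 0.5248; fraction as HOCl = 1/(1 + 0.5248) = 0.6558.
Free chlorine required for 2.77 ppm HOCl: 2.77 / 0.6558 = 4.224 ppm.
FC to add: 4.224 − 0.1 = 4.124 mg/L as Cl₂.
Cl₂ equivalent: 4.124 mg/L × 950,035 L = 3918 g.
Product at 10.0% available Cl: 3918 / 0.1 = 39,180 g.
Volume: 39,180 g ÷ 1.2 g/mL = 32,650 mL.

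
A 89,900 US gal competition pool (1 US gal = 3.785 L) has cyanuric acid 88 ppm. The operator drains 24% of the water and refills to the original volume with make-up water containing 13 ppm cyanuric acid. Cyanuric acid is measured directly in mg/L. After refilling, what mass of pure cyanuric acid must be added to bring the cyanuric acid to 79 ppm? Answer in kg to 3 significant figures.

Volume: 89,900 US gal × 3.785 L/gal = 340,272 L.
After draining 24% and refilling: 88 × 0.76 + 13 × 0.24 = 70 ppm.
Deficit to target: 79 − 70 = 9 mg/L.
Mass: 9 mg/L × 340,272 L = 3062 g cyanuric acid.

3.06 kg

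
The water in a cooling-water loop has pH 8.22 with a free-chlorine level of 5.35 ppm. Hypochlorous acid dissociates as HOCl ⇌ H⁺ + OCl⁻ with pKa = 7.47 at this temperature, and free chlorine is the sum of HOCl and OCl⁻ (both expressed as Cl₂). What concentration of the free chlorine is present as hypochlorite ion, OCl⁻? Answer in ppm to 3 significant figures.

4.54 ppm

[OCl⁻]/[HOCl] = 10^(pH − pKa) = 10^(8.22 − 7.47) = 10^0.75 = 5.623.
Fraction as HOCl = 1 / (1 + 5.623) = 0.151.
OCl⁻ = (1 − 0.151) × 5.35 ppm = 4.542 ppm.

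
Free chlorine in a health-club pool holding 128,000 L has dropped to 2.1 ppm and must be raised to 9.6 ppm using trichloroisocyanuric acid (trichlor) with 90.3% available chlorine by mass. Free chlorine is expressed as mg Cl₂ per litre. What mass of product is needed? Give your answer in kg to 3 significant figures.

Chlorine deficit: 9.6 − 2.1 = 7.5 ppm = 7.5 mg/L as Cl₂.
Cl₂ equivalent needed: 7.5 mg/L × 128,000 L = 960,000 mg = 960 g.
Product at 90.3% available chlorine: 960 / 0.903 = 1063 g.

1.06 kg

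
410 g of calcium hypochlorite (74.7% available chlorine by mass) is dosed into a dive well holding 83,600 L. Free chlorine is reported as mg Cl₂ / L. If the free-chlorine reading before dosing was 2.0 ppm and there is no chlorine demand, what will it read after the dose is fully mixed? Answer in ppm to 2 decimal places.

Available chlorine delivered: 410 g × 0.747 = 306.3 g as Cl₂.
Concentration rise: 306.3 g / 83,600 L = 3.664 mg/L = 3.66 ppm.
Final FC: 2.0 + 3.66 = 5.66 ppm.

5.66 ppm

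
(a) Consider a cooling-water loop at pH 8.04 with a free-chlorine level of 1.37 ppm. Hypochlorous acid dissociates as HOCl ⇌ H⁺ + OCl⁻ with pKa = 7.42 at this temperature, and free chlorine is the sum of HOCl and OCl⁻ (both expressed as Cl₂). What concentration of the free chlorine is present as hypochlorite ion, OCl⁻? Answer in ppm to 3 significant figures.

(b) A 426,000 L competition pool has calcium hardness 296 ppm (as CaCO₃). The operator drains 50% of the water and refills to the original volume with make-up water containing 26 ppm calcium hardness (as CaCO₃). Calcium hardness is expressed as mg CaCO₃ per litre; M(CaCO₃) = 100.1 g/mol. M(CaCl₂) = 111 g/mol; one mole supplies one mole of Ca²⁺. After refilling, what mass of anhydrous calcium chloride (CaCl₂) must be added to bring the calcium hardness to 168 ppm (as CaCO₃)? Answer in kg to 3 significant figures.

(a) [OCl⁻]/[HOCl] = 10^(pH − pKa) = 10^(8.04 − 7.42) = 10^0.62 = 4.169.
(a) Fraction as HOCl = 1 / (1 + 4.169) = 0.1935.
(a) OCl⁻ = (1 − 0.1935) × 1.37 ppm = 1.105 ppm.

(b) After draining 50% and refilling: 296 × 0.50 + 26 × 0.50 = 161 ppm.
(b) Deficit to target: 168 − 161 = 7 mg/L.
(b) As CaCO₃: 7 mg/L × 426,000 L = 2982 g; ÷ 100.1 = 29.79 mol Ca²⁺.
(b) Mass: 29.79 × 111 = 3307 g.

(a) 1.10 ppm; (b) 3.31 kg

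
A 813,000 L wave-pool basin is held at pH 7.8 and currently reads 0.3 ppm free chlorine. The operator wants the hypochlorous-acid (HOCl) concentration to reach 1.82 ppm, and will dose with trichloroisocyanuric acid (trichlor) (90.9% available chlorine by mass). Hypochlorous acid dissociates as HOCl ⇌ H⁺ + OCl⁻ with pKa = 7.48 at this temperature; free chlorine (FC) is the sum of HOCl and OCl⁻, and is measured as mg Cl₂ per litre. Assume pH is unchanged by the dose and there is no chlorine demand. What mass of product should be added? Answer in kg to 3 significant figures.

4.76 kg

[OCl⁻]/[HOCl] = 10^(pH − pKa) = 10^(7.8 − 7.48) = 2.089; fraction as HOCl = 1/(1 + 2.089) = 0.3237.
Free chlorine required for 1.82 ppm HOCl: 1.82 / 0.3237 = 5.623 ppm.
FC to add: 5.623 − 0.3 = 5.323 mg/L as Cl₂.
Cl₂ equivalent: 5.323 mg/L × 813,000 L = 4327 g.
Product at 90.9% available Cl: 4327 / 0.909 = 4760 g.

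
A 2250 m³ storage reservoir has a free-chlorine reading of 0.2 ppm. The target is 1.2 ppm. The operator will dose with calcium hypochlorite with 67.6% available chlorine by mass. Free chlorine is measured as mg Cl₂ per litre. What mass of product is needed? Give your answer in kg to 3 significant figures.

Volume: 2250 m³ = 2,250,000 L.
Chlorine deficit: 1.2 − 0.2 = 1 ppm = 1 mg/L as Cl₂.
Cl₂ equivalent needed: 1 mg/L × 2,250,000 L = 2,250,000 mg = 2250 g.
Product at 67.6% available chlorine: 2250 / 0.676 = 3328 g.

3.33 kg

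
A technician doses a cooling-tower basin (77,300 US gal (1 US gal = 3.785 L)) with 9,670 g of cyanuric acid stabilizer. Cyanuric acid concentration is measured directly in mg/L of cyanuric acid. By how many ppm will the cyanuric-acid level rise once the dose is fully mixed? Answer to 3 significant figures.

33.1 ppm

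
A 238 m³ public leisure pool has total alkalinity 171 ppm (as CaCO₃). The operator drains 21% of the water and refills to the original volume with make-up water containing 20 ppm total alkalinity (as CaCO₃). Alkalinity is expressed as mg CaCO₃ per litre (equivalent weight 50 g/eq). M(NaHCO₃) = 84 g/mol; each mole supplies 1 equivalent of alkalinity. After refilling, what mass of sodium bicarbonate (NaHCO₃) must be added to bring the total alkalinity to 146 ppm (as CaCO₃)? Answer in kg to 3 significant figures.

2.68 kg

Volume: 238 m³ = 238,000 L.
After draining 21% and refilling: 171 × 0.79 + 20 × 0.21 = 139.29 ppm.
Deficit to target: 146 − 139.29 = 6.71 mg/L.
As CaCO₃: 6.71 mg/L × 238,000 L = 1597 g; ÷ 50 g/eq ÷ 1 = 31.94 mol NaHCO₃.
Mass: 31.94 × 84 = 2683 g.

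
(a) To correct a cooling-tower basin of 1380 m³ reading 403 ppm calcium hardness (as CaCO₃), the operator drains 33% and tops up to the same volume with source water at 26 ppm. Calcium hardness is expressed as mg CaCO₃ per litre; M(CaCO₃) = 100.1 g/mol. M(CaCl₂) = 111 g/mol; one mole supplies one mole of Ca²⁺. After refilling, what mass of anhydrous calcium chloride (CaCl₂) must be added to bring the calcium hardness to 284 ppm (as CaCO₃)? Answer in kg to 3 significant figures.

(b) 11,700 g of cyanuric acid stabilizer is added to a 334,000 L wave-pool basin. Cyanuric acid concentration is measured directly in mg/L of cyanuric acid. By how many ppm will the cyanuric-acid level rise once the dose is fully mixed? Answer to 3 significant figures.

(a) 8.28 kg; (b) 35.0 ppm

(a) Volume: 1380 m³ = 1,380,000 L.
(a) After draining 33% and refilling: 403 × 0.67 + 26 × 0.33 = 278.59 ppm.
(a) Deficit to target: 284 − 278.59 = 5.41 mg/L.
(a) As CaCO₃: 5.41 mg/L × 1,380,000 L = 7466 g; ÷ 100.1 = 74.58 mol Ca²⁺.
(a) Mass: 74.58 × 111 = 8279 g.

(b) Rise: 11,700 g / 334,000 L × 1000 = 35.03 mg/L.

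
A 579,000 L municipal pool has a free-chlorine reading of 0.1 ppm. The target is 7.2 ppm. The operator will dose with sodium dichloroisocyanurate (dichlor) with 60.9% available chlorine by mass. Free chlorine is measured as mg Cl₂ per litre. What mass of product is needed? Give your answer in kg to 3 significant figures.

6.75 kg

Chlorine deficit: 7.2 − 0.1 = 7.1 ppm = 7.1 mg/L as Cl₂.
Cl₂ equivalent needed: 7.1 mg/L × 579,000 L = 4,111,000 mg = 4111 g.
Product at 60.9% available chlorine: 4111 / 0.609 = 6750 g.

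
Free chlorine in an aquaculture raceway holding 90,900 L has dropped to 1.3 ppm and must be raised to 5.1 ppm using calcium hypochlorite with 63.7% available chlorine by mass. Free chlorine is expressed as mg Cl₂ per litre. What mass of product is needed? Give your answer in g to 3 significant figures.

Chlorine deficit: 5.1 − 1.3 = 3.8 ppm = 3.8 mg/L as Cl₂.
Cl₂ equivalent needed: 3.8 mg/L × 90,900 L = 345,400 mg = 345.4 g.
Product at 63.7% available chlorine: 345.4 / 0.637 = 542.3 g.

542 g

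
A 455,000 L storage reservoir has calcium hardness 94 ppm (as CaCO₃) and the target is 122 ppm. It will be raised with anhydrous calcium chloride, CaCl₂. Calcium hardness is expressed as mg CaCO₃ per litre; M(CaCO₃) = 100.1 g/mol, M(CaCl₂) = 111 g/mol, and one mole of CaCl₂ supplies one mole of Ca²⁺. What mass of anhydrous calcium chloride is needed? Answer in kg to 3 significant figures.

14.1 kg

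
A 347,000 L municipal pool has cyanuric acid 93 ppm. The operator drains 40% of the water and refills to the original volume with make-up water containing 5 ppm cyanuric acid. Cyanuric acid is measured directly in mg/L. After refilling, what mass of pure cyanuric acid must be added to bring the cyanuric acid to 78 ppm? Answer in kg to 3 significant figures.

7.01 kg

After draining 40% and refilling: 93 × 0.60 + 5 × 0.40 = 57.8 ppm.
Deficit to target: 78 − 57.8 = 20.2 mg/L.
Mass: 20.2 mg/L × 347,000 L = 7009 g cyanuric acid.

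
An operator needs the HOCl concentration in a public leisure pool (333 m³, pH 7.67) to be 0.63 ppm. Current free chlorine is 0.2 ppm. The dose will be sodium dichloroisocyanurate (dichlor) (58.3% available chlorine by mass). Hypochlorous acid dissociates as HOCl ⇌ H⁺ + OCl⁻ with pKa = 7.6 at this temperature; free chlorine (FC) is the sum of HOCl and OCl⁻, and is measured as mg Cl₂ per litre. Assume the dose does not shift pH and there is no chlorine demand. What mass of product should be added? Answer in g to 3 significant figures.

Volume: 333 m³ = 333,000 L.
[OCl⁻]/[HOCl] = 10^(pH − pKa) = 10^(7.67 − 7.6) = 1.175; fraction as HOCl = 1/(1 + 1.175) = 0.4598.
Free chlorine required for 0.63 ppm HOCl: 0.63 / 0.4598 = 1.37 ppm.
FC to add: 1.37 − 0.2 = 1.17 mg/L as Cl₂.
Cl₂ equivalent: 1.17 mg/L × 333,000 L = 389.7 g.
Product at 58.3% available Cl: 389.7 / 0.583 = 668.4 g.

668 g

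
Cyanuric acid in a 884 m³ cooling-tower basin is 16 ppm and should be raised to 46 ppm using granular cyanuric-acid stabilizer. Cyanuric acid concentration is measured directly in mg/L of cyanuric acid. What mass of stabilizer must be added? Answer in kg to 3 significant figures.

Volume: 884 m³ = 884,000 L.
CYA to add: (46 − 16) = 30 mg/L × 884,000 L = 26,520 g cyanuric acid.

26.5 kg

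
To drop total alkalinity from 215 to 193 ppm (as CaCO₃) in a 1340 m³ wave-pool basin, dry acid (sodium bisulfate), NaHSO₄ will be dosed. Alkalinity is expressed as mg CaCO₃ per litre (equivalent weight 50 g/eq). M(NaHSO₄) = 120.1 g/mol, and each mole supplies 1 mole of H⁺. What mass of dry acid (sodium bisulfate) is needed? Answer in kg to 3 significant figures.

Volume: 1340 m³ = 1,340,000 L.
Alkalinity to neutralize: (215 − 193) = 22 mg/L as CaCO₃ × 1,340,000 L = 29,480 g as CaCO₃.
Equivalents of H⁺ required: 29,480 ÷ 50 g/eq = 589.6 eq = 589.6 mol NaHSO₄.
Mass of NaHSO₄: 589.6 × 120.1 = 70,810 g.

70.8 kg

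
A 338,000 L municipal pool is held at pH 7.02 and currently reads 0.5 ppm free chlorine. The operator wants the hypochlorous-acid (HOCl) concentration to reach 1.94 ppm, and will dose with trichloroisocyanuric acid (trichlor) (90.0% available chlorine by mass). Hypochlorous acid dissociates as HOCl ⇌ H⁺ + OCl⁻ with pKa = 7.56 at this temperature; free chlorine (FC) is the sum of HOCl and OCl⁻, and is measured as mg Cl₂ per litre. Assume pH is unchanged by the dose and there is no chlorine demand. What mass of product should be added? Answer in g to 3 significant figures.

[OCl⁻]/[HOCl] = 10^(pH − pKa) = 10^(7.02 − 7.56) = 0.2884; fraction as HOCl = 1/(1 + 0.2884) = 0.7762.
Free chlorine required for 1.94 ppm HOCl: 1.94 / 0.7762 = 2.5 ppm.
FC to add: 2.5 − 0.5 = 2 mg/L as Cl₂.
Cl₂ equivalent: 2 mg/L × 338,000 L = 675.8 g.
Product at 90.0% available Cl: 675.8 / 0.9 = 750.9 g.

751 g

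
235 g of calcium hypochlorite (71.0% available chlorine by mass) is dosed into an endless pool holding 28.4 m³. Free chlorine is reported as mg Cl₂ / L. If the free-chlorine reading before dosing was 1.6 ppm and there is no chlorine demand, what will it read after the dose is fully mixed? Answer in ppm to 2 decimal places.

Volume: 28.4 m³ = 28,400 L.
Available chlorine delivered: 235 g × 0.71 = 166.8 g as Cl₂.
Concentration rise: 166.8 g / 28,400 L = 5.875 mg/L = 5.88 ppm.
Final FC: 1.6 + 5.88 = 7.47 ppm.

7.47 ppm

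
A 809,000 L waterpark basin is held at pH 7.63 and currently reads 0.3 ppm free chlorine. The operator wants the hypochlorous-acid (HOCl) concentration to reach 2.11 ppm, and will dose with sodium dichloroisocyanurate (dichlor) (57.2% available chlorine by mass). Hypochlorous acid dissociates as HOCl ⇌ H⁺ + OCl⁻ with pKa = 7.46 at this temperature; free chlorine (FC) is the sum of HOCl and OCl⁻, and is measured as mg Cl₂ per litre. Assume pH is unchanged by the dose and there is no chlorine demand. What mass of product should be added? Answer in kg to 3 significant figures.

6.97 kg

[OCl⁻]/[HOCl] = 10^(pH − pKa) = 10^(7.63 − 7.46) = 1.479; fraction as HOCl = 1/(1 + 1.479) = 0.4034.
Free chlorine required for 2.11 ppm HOCl: 2.11 / 0.4034 = 5.231 ppm.
FC to add: 5.231 − 0.3 = 4.931 mg/L as Cl₂.
Cl₂ equivalent: 4.931 mg/L × 809,000 L = 3989 g.
Product at 57.2% available Cl: 3989 / 0.572 = 6974 g.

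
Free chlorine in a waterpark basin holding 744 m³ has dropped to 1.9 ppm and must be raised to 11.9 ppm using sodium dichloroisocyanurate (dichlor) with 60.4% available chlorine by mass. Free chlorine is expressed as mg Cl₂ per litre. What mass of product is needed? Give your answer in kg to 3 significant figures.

12.3 kg

Volume: 744 m³ = 744,000 L.
Chlorine deficit: 11.9 − 1.9 = 10 ppm = 10 mg/L as Cl₂.
Cl₂ equivalent needed: 10 mg/L × 744,000 L = 7,440,000 mg = 7440 g.
Product at 60.4% available chlorine: 7440 / 0.604 = 12,320 g.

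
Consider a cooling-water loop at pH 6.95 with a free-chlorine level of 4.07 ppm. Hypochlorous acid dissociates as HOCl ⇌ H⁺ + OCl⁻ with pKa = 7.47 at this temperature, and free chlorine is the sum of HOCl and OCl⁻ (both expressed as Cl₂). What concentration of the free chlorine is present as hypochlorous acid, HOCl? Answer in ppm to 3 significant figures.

[OCl⁻]/[HOCl] = 10^(pH − pKa) = 10^(6.95 − 7.47) = 10^-0.52 = 0.302.
Fraction as HOCl = 1 / (1 + 0.302) = 0.7681.
HOCl = 0.7681 × 4.07 ppm = 3.126 ppm.

3.13 ppm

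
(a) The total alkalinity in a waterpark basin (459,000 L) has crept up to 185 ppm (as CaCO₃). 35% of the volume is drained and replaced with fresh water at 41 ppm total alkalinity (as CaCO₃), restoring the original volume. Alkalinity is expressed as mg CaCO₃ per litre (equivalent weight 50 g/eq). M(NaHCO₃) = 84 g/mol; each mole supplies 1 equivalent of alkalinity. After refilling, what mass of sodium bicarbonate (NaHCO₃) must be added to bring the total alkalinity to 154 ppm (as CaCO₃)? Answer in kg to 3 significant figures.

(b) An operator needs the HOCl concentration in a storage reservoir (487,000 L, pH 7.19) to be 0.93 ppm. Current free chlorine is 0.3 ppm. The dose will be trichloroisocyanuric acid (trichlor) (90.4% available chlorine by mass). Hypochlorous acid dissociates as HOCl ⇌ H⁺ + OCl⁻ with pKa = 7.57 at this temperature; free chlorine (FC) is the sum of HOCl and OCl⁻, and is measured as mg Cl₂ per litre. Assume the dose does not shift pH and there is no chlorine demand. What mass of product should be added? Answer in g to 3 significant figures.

(a) 15.0 kg; (b) 548 g

(a) After draining 35% and refilling: 185 × 0.65 + 41 × 0.35 = 134.6 ppm.
(a) Deficit to target: 154 − 134.6 = 19.4 mg/L.
(a) As CaCO₃: 19.4 mg/L × 459,000 L = 8905 g; ÷ 50 g/eq ÷ 1 = 178.1 mol NaHCO₃.
(a) Mass: 178.1 × 84 = 14,960 g.

(b) [OCl⁻]/[HOCl] = 10^(pH − pKa) = 10^(7.19 − 7.57) = 0.4169; fraction as HOCl = 1/(1 + 0.4169) = 0.7058.
(b) Free chlorine required for 0.93 ppm HOCl: 0.93 / 0.7058 = 1.318 ppm.
(b) FC to add: 1.318 − 0.3 = 1.018 mg/L as Cl₂.
(b) Cl₂ equivalent: 1.018 mg/L × 487,000 L = 495.6 g.
(b) Product at 90.4% available Cl: 495.6 / 0.904 = 548.2 g.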